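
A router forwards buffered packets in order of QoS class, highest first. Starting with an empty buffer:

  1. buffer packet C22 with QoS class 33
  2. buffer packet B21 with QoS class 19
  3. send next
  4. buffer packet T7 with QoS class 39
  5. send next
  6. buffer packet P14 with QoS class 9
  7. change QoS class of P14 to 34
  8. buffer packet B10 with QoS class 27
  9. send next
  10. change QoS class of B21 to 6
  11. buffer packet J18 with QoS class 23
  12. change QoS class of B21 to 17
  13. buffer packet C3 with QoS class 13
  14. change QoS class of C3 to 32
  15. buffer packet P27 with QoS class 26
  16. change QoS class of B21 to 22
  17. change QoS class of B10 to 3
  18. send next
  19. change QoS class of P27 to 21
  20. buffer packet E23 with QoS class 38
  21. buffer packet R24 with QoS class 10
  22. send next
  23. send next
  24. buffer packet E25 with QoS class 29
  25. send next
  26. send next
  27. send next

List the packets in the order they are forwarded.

C22, T7, P14, C3, E23, J18, E25, B21, P27

add C22 (QoS class 33) → {C22:33}
add B21 (QoS class 19) → {C22:33, B21:19}
send next → C22; now {B21:19}
add T7 (QoS class 39) → {T7:39, B21:19}
send next → T7; now {B21:19}
add P14 (QoS class 9) → {B21:19, P14:9}
update P14 to QoS class 34 → {P14:34, B21:19}
add B10 (QoS class 27) → {P14:34, B10:27, B21:19}
send next → P14; now {B10:27, B21:19}
update B21 to QoS class 6 → {B10:27, B21:6}
add J18 (QoS class 23) → {B10:27, J18:23, B21:6}
update B21 to QoS class 17 → {B10:27, J18:23, B21:17}
add C3 (QoS class 13) → {B10:27, J18:23, B21:17, C3:13}
update C3 to QoS class 32 → {C3:32, B10:27, J18:23, B21:17}
add P27 (QoS class 26) → {C3:32, B10:27, P27:26, J18:23, B21:17}
update B21 to QoS class 22 → {C3:32, B10:27, P27:26, J18:23, B21:22}
update B10 to QoS class 3 → {C3:32, P27:26, J18:23, B21:22, B10:3}
send next → C3; now {P27:26, J18:23, B21:22, B10:3}
update P27 to QoS class 21 → {J18:23, B21:22, P27:21, B10:3}
add E23 (QoS class 38) → {E23:38, J18:23, B21:22, P27:21, B10:3}
add R24 (QoS class 10) → {E23:38, J18:23, B21:22, P27:21, R24:10, B10:3}
send next → E23; now {J18:23, B21:22, P27:21, R24:10, B10:3}
send next → J18; now {B21:22, P27:21, R24:10, B10:3}
add E25 (QoS class 29) → {E25:29, B21:22, P27:21, R24:10, B10:3}
send next → E25; now {B21:22, P27:21, R24:10, B10:3}
send next → B21; now {P27:21, R24:10, B10:3}
send next → P27; now {R24:10, B10:3}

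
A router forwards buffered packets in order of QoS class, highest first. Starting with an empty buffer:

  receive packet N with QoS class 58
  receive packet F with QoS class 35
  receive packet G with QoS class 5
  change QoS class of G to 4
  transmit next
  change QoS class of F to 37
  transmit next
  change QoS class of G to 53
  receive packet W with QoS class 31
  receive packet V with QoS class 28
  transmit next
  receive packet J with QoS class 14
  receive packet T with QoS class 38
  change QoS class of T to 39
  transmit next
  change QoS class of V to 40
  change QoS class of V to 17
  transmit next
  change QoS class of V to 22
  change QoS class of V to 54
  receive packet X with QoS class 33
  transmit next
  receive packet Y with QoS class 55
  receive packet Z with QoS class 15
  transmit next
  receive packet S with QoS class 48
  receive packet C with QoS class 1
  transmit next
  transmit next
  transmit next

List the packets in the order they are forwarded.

N → F → G → T → W → V → Y → S → X → Z

add N (QoS class 58) → {N:58}
add F (QoS class 35) → {N:58, F:35}
add G (QoS class 5) → {N:58, F:35, G:5}
update G to QoS class 4 → {N:58, F:35, G:4}
transmit next → N; now {F:35, G:4}
update F to QoS class 37 → {F:37, G:4}
transmit next → F; now {G:4}
update G to QoS class 53 → {G:53}
add W (QoS class 31) → {G:53, W:31}
add V (QoS class 28) → {G:53, W:31, V:28}
transmit next → G; now {W:31, V:28}
add J (QoS class 14) → {W:31, V:28, J:14}
add T (QoS class 38) → {T:38, W:31, V:28, J:14}
update T to QoS class 39 → {T:39, W:31, V:28, J:14}
transmit next → T; now {W:31, V:28, J:14}
update V to QoS class 40 → {V:40, W:31, J:14}
update V to QoS class 17 → {W:31, V:17, J:14}
transmit next → W; now {V:17, J:14}
update V to QoS class 22 → {V:22, J:14}
update V to QoS class 54 → {V:54, J:14}
add X (QoS class 33) → {V:54, X:33, J:14}
transmit next → V; now {X:33, J:14}
add Y (QoS class 55) → {Y:55, X:33, J:14}
add Z (QoS class 15) → {Y:55, X:33, Z:15, J:14}
transmit next → Y; now {X:33, Z:15, J:14}
add S (QoS class 48) → {S:48, X:33, Z:15, J:14}
add C (QoS class 1) → {S:48, X:33, Z:15, J:14, C:1}
transmit next → S; now {X:33, Z:15, J:14, C:1}
transmit next → X; now {Z:15, J:14, C:1}
transmit next → Z; now {J:14, C:1}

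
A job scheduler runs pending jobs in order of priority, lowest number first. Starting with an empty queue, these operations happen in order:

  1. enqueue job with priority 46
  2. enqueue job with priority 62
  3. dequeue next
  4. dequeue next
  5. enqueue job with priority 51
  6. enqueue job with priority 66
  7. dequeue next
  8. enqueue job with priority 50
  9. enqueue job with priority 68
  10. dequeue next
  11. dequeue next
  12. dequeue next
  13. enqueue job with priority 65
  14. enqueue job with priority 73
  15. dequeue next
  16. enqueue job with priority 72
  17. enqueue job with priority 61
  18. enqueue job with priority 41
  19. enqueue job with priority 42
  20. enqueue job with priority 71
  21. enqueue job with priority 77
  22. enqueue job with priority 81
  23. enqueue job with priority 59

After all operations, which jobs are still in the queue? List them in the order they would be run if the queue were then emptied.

insert 46 → {46}
insert 62 → {46, 62}
dequeue next → 46; now {62}
dequeue next → 62; now {}
insert 51 → {51}
insert 66 → {51, 66}
dequeue next → 51; now {66}
insert 50 → {50, 66}
insert 68 → {50, 66, 68}
dequeue next → 50; now {66, 68}
dequeue next → 66; now {68}
dequeue next → 68; now {}
insert 65 → {65}
insert 73 → {65, 73}
dequeue next → 65; now {73}
insert 72 → {72, 73}
insert 61 → {61, 72, 73}
insert 41 → {41, 61, 72, 73}
insert 42 → {41, 42, 61, 72, 73}
insert 71 → {41, 42, 61, 71, 72, 73}
insert 77 → {41, 42, 61, 71, 72, 73, 77}
insert 81 → {41, 42, 61, 71, 72, 73, 77, 81}
insert 59 → {41, 42, 59, 61, 71, 72, 73, 77, 81}

41, 42, 59, 61, 71, 72, 73, 77, 81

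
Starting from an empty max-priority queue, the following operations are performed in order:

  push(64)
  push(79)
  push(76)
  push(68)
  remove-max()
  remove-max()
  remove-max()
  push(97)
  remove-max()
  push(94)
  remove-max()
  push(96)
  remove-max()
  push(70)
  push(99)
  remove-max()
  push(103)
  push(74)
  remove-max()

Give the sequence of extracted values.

79, 76, 68, 97, 94, 96, 99, 103

insert 64 → {64}
insert 79 → {79, 64}
insert 76 → {79, 76, 64}
insert 68 → {79, 76, 68, 64}
remove-max → 79; now {76, 68, 64}
remove-max → 76; now {68, 64}
remove-max → 68; now {64}
insert 97 → {97, 64}
remove-max → 97; now {64}
insert 94 → {94, 64}
remove-max → 94; now {64}
insert 96 → {96, 64}
remove-max → 96; now {64}
insert 70 → {70, 64}
insert 99 → {99, 70, 64}
remove-max → 99; now {70, 64}
insert 103 → {103, 70, 64}
insert 74 → {103, 74, 70, 64}
remove-max → 103; now {74, 70, 64}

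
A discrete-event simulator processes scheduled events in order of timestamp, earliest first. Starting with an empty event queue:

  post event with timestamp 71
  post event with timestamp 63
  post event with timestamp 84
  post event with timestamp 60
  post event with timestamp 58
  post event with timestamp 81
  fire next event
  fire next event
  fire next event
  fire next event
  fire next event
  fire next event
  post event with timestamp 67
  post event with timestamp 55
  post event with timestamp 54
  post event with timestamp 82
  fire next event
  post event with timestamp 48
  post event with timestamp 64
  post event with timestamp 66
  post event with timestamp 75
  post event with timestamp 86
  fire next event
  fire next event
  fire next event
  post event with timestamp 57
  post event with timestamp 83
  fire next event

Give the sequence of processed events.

58 → 60 → 63 → 71 → 81 → 84 → 54 → 48 → 55 → 64 → 57

insert 71 → {71}
insert 63 → {63, 71}
insert 84 → {63, 71, 84}
insert 60 → {60, 63, 71, 84}
insert 58 → {58, 60, 63, 71, 84}
insert 81 → {58, 60, 63, 71, 81, 84}
fire next event → 58; now {60, 63, 71, 81, 84}
fire next event → 60; now {63, 71, 81, 84}
fire next event → 63; now {71, 81, 84}
fire next event → 71; now {81, 84}
fire next event → 81; now {84}
fire next event → 84; now {}
insert 67 → {67}
insert 55 → {55, 67}
insert 54 → {54, 55, 67}
insert 82 → {54, 55, 67, 82}
fire next event → 54; now {55, 67, 82}
insert 48 → {48, 55, 67, 82}
insert 64 → {48, 55, 64, 67, 82}
insert 66 → {48, 55, 64, 66, 67, 82}
insert 75 → {48, 55, 64, 66, 67, 75, 82}
insert 86 → {48, 55, 64, 66, 67, 75, 82, 86}
fire next event → 48; now {55, 64, 66, 67, 75, 82, 86}
fire next event → 55; now {64, 66, 67, 75, 82, 86}
fire next event → 64; now {66, 67, 75, 82, 86}
insert 57 → {57, 66, 67, 75, 82, 86}
insert 83 → {57, 66, 67, 75, 82, 83, 86}
fire next event → 57; now {66, 67, 75, 82, 83, 86}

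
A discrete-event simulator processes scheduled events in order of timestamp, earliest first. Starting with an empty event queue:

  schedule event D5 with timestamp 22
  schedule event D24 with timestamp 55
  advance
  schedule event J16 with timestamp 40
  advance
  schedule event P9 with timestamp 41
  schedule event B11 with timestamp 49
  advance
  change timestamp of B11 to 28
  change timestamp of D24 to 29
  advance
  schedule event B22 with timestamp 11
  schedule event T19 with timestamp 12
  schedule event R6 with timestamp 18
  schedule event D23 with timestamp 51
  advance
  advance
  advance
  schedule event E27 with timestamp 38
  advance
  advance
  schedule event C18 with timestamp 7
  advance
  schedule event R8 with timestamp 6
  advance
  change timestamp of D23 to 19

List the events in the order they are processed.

D5, J16, P9, B11, B22, T19, R6, D24, E27, C18, R8

add D5 (timestamp 22) → {D5:22}
add D24 (timestamp 55) → {D5:22, D24:55}
advance → D5; now {D24:55}
add J16 (timestamp 40) → {J16:40, D24:55}
advance → J16; now {D24:55}
add P9 (timestamp 41) → {P9:41, D24:55}
add B11 (timestamp 49) → {P9:41, B11:49, D24:55}
advance → P9; now {B11:49, D24:55}
update B11 to timestamp 28 → {B11:28, D24:55}
update D24 to timestamp 29 → {B11:28, D24:29}
advance → B11; now {D24:29}
add B22 (timestamp 11) → {B22:11, D24:29}
add T19 (timestamp 12) → {B22:11, T19:12, D24:29}
add R6 (timestamp 18) → {B22:11, T19:12, R6:18, D24:29}
add D23 (timestamp 51) → {B22:11, T19:12, R6:18, D24:29, D23:51}
advance → B22; now {T19:12, R6:18, D24:29, D23:51}
advance → T19; now {R6:18, D24:29, D23:51}
advance → R6; now {D24:29, D23:51}
add E27 (timestamp 38) → {D24:29, E27:38, D23:51}
advance → D24; now {E27:38, D23:51}
advance → E27; now {D23:51}
add C18 (timestamp 7) → {C18:7, D23:51}
advance → C18; now {D23:51}
add R8 (timestamp 6) → {R8:6, D23:51}
advance → R8; now {D23:51}
update D23 to timestamp 19 → {D23:19}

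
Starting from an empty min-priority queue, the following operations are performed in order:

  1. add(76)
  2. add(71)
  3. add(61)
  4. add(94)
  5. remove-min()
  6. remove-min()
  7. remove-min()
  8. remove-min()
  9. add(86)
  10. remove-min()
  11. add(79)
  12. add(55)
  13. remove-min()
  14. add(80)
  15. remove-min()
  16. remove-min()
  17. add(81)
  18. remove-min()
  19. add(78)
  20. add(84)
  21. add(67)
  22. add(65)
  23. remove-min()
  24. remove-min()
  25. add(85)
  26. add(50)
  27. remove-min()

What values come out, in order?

61, 71, 76, 94, 86, 55, 79, 80, 81, 65, 67, 50

insert 76 → {76}
insert 71 → {71, 76}
insert 61 → {61, 71, 76}
insert 94 → {61, 71, 76, 94}
remove-min → 61; now {71, 76, 94}
remove-min → 71; now {76, 94}
remove-min → 76; now {94}
remove-min → 94; now {}
insert 86 → {86}
remove-min → 86; now {}
insert 79 → {79}
insert 55 → {55, 79}
remove-min → 55; now {79}
insert 80 → {79, 80}
remove-min → 79; now {80}
remove-min → 80; now {}
insert 81 → {81}
remove-min → 81; now {}
insert 78 → {78}
insert 84 → {78, 84}
insert 67 → {67, 78, 84}
insert 65 → {65, 67, 78, 84}
remove-min → 65; now {67, 78, 84}
remove-min → 67; now {78, 84}
insert 85 → {78, 84, 85}
insert 50 → {50, 78, 84, 85}
remove-min → 50; now {78, 84, 85}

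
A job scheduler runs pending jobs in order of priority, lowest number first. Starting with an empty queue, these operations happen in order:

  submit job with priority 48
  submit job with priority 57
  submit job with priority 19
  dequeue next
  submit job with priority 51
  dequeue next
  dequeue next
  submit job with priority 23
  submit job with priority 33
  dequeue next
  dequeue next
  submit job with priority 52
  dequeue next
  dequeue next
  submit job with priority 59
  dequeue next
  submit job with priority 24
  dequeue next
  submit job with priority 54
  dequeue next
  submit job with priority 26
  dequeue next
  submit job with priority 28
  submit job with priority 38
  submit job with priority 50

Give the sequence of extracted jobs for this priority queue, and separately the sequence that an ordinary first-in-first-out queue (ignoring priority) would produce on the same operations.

priority queue: [19, 48, 51, 23, 33, 52, 57, 59, 24, 54, 26]; FIFO queue: 48 → 57 → 19 → 51 → 23 → 33 → 52 → 59 → 24 → 54 → 26

insert 48 → {48}
insert 57 → {48, 57}
insert 19 → {19, 48, 57}
dequeue next → 19; now {48, 57}
insert 51 → {48, 51, 57}
dequeue next → 48; now {51, 57}
dequeue next → 51; now {57}
insert 23 → {23, 57}
insert 33 → {23, 33, 57}
dequeue next → 23; now {33, 57}
dequeue next → 33; now {57}
insert 52 → {52, 57}
dequeue next → 52; now {57}
dequeue next → 57; now {}
insert 59 → {59}
dequeue next → 59; now {}
insert 24 → {24}
dequeue next → 24; now {}
insert 54 → {54}
dequeue next → 54; now {}
insert 26 → {26}
dequeue next → 26; now {}
insert 28 → {28}
insert 38 → {28, 38}
insert 50 → {28, 38, 50}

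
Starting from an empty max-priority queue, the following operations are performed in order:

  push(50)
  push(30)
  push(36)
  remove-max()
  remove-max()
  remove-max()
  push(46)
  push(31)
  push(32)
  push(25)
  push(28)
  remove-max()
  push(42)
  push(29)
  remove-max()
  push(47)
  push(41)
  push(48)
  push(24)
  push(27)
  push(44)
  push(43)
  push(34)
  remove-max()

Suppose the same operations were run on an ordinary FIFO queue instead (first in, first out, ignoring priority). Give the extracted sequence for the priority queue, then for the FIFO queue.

priority queue: 50 → 36 → 30 → 46 → 42 → 48; FIFO queue: 50 → 30 → 36 → 46 → 31 → 32

insert 50 → {50}
insert 30 → {50, 30}
insert 36 → {50, 36, 30}
remove-max → 50; now {36, 30}
remove-max → 36; now {30}
remove-max → 30; now {}
insert 46 → {46}
insert 31 → {46, 31}
insert 32 → {46, 32, 31}
insert 25 → {46, 32, 31, 25}
insert 28 → {46, 32, 31, 28, 25}
remove-max → 46; now {32, 31, 28, 25}
insert 42 → {42, 32, 31, 28, 25}
insert 29 → {42, 32, 31, 29, 28, 25}
remove-max → 42; now {32, 31, 29, 28, 25}
insert 47 → {47, 32, 31, 29, 28, 25}
insert 41 → {47, 41, 32, 31, 29, 28, 25}
insert 48 → {48, 47, 41, 32, 31, 29, 28, 25}
insert 24 → {48, 47, 41, 32, 31, 29, 28, 25, 24}
insert 27 → {48, 47, 41, 32, 31, 29, 28, 27, 25, 24}
insert 44 → {48, 47, 44, 41, 32, 31, 29, 28, 27, 25, 24}
insert 43 → {48, 47, 44, 43, 41, 32, 31, 29, 28, 27, 25, 24}
insert 34 → {48, 47, 44, 43, 41, 34, 32, 31, 29, 28, 27, 25, 24}
remove-max → 48; now {47, 44, 43, 41, 34, 32, 31, 29, 28, 27, 25, 24}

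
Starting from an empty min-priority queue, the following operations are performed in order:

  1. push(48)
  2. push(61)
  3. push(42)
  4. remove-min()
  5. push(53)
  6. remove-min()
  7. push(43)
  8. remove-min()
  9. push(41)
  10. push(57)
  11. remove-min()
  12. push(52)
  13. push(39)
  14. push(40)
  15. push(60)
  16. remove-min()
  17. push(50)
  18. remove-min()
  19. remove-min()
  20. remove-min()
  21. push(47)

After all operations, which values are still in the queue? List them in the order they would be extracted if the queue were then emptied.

47 → 53 → 57 → 60 → 61

insert 48 → {48}
insert 61 → {48, 61}
insert 42 → {42, 48, 61}
remove-min → 42; now {48, 61}
insert 53 → {48, 53, 61}
remove-min → 48; now {53, 61}
insert 43 → {43, 53, 61}
remove-min → 43; now {53, 61}
insert 41 → {41, 53, 61}
insert 57 → {41, 53, 57, 61}
remove-min → 41; now {53, 57, 61}
insert 52 → {52, 53, 57, 61}
insert 39 → {39, 52, 53, 57, 61}
insert 40 → {39, 40, 52, 53, 57, 61}
insert 60 → {39, 40, 52, 53, 57, 60, 61}
remove-min → 39; now {40, 52, 53, 57, 60, 61}
insert 50 → {40, 50, 52, 53, 57, 60, 61}
remove-min → 40; now {50, 52, 53, 57, 60, 61}
remove-min → 50; now {52, 53, 57, 60, 61}
remove-min → 52; now {53, 57, 60, 61}
insert 47 → {47, 53, 57, 60, 61}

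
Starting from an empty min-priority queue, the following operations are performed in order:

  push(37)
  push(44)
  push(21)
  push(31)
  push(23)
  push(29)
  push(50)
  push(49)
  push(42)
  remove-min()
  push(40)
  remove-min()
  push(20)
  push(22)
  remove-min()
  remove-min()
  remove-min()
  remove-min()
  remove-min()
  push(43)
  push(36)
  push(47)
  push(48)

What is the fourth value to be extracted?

22

insert 37 → {37}
insert 44 → {37, 44}
insert 21 → {21, 37, 44}
insert 31 → {21, 31, 37, 44}
insert 23 → {21, 23, 31, 37, 44}
insert 29 → {21, 23, 29, 31, 37, 44}
insert 50 → {21, 23, 29, 31, 37, 44, 50}
insert 49 → {21, 23, 29, 31, 37, 44, 49, 50}
insert 42 → {21, 23, 29, 31, 37, 42, 44, 49, 50}
remove-min → 21; now {23, 29, 31, 37, 42, 44, 49, 50}
insert 40 → {23, 29, 31, 37, 40, 42, 44, 49, 50}
remove-min → 23; now {29, 31, 37, 40, 42, 44, 49, 50}
insert 20 → {20, 29, 31, 37, 40, 42, 44, 49, 50}
insert 22 → {20, 22, 29, 31, 37, 40, 42, 44, 49, 50}
remove-min → 20; now {22, 29, 31, 37, 40, 42, 44, 49, 50}
remove-min → 22; now {29, 31, 37, 40, 42, 44, 49, 50}
remove-min → 29; now {31, 37, 40, 42, 44, 49, 50}
remove-min → 31; now {37, 40, 42, 44, 49, 50}
remove-min → 37; now {40, 42, 44, 49, 50}
insert 43 → {40, 42, 43, 44, 49, 50}
insert 36 → {36, 40, 42, 43, 44, 49, 50}
insert 47 → {36, 40, 42, 43, 44, 47, 49, 50}
insert 48 → {36, 40, 42, 43, 44, 47, 48, 49, 50}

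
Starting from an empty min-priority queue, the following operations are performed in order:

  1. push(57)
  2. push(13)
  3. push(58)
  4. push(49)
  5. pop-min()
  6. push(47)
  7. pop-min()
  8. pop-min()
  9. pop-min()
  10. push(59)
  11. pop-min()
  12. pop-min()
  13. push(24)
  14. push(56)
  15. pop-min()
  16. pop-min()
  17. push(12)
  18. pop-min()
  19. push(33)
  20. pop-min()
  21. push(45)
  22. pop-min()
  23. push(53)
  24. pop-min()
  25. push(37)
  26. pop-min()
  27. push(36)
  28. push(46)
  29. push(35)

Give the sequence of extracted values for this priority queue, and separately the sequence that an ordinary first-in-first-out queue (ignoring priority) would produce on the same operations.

priority queue: 13 → 47 → 49 → 57 → 58 → 59 → 24 → 56 → 12 → 33 → 45 → 53 → 37; FIFO queue: [57, 13, 58, 49, 47, 59, 24, 56, 12, 33, 45, 53, 37]

insert 57 → {57}
insert 13 → {13, 57}
insert 58 → {13, 57, 58}
insert 49 → {13, 49, 57, 58}
pop-min → 13; now {49, 57, 58}
insert 47 → {47, 49, 57, 58}
pop-min → 47; now {49, 57, 58}
pop-min → 49; now {57, 58}
pop-min → 57; now {58}
insert 59 → {58, 59}
pop-min → 58; now {59}
pop-min → 59; now {}
insert 24 → {24}
insert 56 → {24, 56}
pop-min → 24; now {56}
pop-min → 56; now {}
insert 12 → {12}
pop-min → 12; now {}
insert 33 → {33}
pop-min → 33; now {}
insert 45 → {45}
pop-min → 45; now {}
insert 53 → {53}
pop-min → 53; now {}
insert 37 → {37}
pop-min → 37; now {}
insert 36 → {36}
insert 46 → {36, 46}
insert 35 → {35, 36, 46}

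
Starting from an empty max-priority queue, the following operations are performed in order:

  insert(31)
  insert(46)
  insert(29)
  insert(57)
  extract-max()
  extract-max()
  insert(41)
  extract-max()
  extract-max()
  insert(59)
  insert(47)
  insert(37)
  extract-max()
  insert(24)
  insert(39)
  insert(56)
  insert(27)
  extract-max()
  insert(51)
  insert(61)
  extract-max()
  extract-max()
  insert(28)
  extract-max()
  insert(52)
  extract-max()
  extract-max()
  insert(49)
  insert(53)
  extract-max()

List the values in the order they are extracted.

[57, 46, 41, 31, 59, 56, 61, 51, 47, 52, 39, 53]

insert 31 → {31}
insert 46 → {46, 31}
insert 29 → {46, 31, 29}
insert 57 → {57, 46, 31, 29}
extract-max → 57; now {46, 31, 29}
extract-max → 46; now {31, 29}
insert 41 → {41, 31, 29}
extract-max → 41; now {31, 29}
extract-max → 31; now {29}
insert 59 → {59, 29}
insert 47 → {59, 47, 29}
insert 37 → {59, 47, 37, 29}
extract-max → 59; now {47, 37, 29}
insert 24 → {47, 37, 29, 24}
insert 39 → {47, 39, 37, 29, 24}
insert 56 → {56, 47, 39, 37, 29, 24}
insert 27 → {56, 47, 39, 37, 29, 27, 24}
extract-max → 56; now {47, 39, 37, 29, 27, 24}
insert 51 → {51, 47, 39, 37, 29, 27, 24}
insert 61 → {61, 51, 47, 39, 37, 29, 27, 24}
extract-max → 61; now {51, 47, 39, 37, 29, 27, 24}
extract-max → 51; now {47, 39, 37, 29, 27, 24}
insert 28 → {47, 39, 37, 29, 28, 27, 24}
extract-max → 47; now {39, 37, 29, 28, 27, 24}
insert 52 → {52, 39, 37, 29, 28, 27, 24}
extract-max → 52; now {39, 37, 29, 28, 27, 24}
extract-max → 39; now {37, 29, 28, 27, 24}
insert 49 → {49, 37, 29, 28, 27, 24}
insert 53 → {53, 49, 37, 29, 28, 27, 24}
extract-max → 53; now {49, 37, 29, 28, 27, 24}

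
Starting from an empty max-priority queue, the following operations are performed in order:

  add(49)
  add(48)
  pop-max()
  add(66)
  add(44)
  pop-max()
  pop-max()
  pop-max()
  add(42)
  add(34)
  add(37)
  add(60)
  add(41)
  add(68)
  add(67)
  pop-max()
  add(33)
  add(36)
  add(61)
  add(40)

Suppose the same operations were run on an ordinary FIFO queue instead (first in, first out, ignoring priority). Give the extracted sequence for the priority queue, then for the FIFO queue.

priority queue: 49 → 66 → 48 → 44 → 68; FIFO queue: [49, 48, 66, 44, 42]

insert 49 → {49}
insert 48 → {49, 48}
pop-max → 49; now {48}
insert 66 → {66, 48}
insert 44 → {66, 48, 44}
pop-max → 66; now {48, 44}
pop-max → 48; now {44}
pop-max → 44; now {}
insert 42 → {42}
insert 34 → {42, 34}
insert 37 → {42, 37, 34}
insert 60 → {60, 42, 37, 34}
insert 41 → {60, 42, 41, 37, 34}
insert 68 → {68, 60, 42, 41, 37, 34}
insert 67 → {68, 67, 60, 42, 41, 37, 34}
pop-max → 68; now {67, 60, 42, 41, 37, 34}
insert 33 → {67, 60, 42, 41, 37, 34, 33}
insert 36 → {67, 60, 42, 41, 37, 36, 34, 33}
insert 61 → {67, 61, 60, 42, 41, 37, 36, 34, 33}
insert 40 → {67, 61, 60, 42, 41, 40, 37, 36, 34, 33}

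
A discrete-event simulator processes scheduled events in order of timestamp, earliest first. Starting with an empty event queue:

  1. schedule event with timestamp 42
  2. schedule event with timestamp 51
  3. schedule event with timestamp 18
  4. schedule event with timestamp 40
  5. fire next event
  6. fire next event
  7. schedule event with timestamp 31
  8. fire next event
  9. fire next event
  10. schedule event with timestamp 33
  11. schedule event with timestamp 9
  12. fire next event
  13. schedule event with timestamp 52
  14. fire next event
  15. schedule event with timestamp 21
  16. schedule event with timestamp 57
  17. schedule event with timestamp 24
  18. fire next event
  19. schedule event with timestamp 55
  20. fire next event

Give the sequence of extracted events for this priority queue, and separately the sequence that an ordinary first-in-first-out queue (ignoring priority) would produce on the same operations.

insert 42 → {42}
insert 51 → {42, 51}
insert 18 → {18, 42, 51}
insert 40 → {18, 40, 42, 51}
fire next event → 18; now {40, 42, 51}
fire next event → 40; now {42, 51}
insert 31 → {31, 42, 51}
fire next event → 31; now {42, 51}
fire next event → 42; now {51}
insert 33 → {33, 51}
insert 9 → {9, 33, 51}
fire next event → 9; now {33, 51}
insert 52 → {33, 51, 52}
fire next event → 33; now {51, 52}
insert 21 → {21, 51, 52}
insert 57 → {21, 51, 52, 57}
insert 24 → {21, 24, 51, 52, 57}
fire next event → 21; now {24, 51, 52, 57}
insert 55 → {24, 51, 52, 55, 57}
fire next event → 24; now {51, 52, 55, 57}

priority queue: [18, 40, 31, 42, 9, 33, 21, 24]; FIFO queue: 42, 51, 18, 40, 31, 33, 9, 52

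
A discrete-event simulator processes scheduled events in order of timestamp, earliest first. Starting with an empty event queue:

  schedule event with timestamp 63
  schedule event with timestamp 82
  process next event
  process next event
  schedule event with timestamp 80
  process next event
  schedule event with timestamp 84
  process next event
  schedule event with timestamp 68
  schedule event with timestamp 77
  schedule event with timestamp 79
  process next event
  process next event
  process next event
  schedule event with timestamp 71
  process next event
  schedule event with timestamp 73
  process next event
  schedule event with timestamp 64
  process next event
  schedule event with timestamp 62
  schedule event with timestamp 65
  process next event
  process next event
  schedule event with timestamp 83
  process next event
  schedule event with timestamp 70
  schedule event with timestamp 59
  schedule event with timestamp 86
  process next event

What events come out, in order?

insert 63 → {63}
insert 82 → {63, 82}
process next event → 63; now {82}
process next event → 82; now {}
insert 80 → {80}
process next event → 80; now {}
insert 84 → {84}
process next event → 84; now {}
insert 68 → {68}
insert 77 → {68, 77}
insert 79 → {68, 77, 79}
process next event → 68; now {77, 79}
process next event → 77; now {79}
process next event → 79; now {}
insert 71 → {71}
process next event → 71; now {}
insert 73 → {73}
process next event → 73; now {}
insert 64 → {64}
process next event → 64; now {}
insert 62 → {62}
insert 65 → {62, 65}
process next event → 62; now {65}
process next event → 65; now {}
insert 83 → {83}
process next event → 83; now {}
insert 70 → {70}
insert 59 → {59, 70}
insert 86 → {59, 70, 86}
process next event → 59; now {70, 86}

63, 82, 80, 84, 68, 77, 79, 71, 73, 64, 62, 65, 83, 59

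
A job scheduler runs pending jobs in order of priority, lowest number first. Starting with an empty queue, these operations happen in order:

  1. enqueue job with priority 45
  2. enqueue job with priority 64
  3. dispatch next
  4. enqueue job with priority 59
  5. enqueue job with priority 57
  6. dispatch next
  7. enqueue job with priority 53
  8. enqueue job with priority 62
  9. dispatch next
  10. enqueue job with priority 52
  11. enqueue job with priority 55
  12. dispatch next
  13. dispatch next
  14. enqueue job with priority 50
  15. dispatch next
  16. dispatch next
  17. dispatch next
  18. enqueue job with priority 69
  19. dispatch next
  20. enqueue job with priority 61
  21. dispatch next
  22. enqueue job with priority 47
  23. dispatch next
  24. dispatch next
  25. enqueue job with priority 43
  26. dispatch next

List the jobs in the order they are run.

insert 45 → {45}
insert 64 → {45, 64}
dispatch next → 45; now {64}
insert 59 → {59, 64}
insert 57 → {57, 59, 64}
dispatch next → 57; now {59, 64}
insert 53 → {53, 59, 64}
insert 62 → {53, 59, 62, 64}
dispatch next → 53; now {59, 62, 64}
insert 52 → {52, 59, 62, 64}
insert 55 → {52, 55, 59, 62, 64}
dispatch next → 52; now {55, 59, 62, 64}
dispatch next → 55; now {59, 62, 64}
insert 50 → {50, 59, 62, 64}
dispatch next → 50; now {59, 62, 64}
dispatch next → 59; now {62, 64}
dispatch next → 62; now {64}
insert 69 → {64, 69}
dispatch next → 64; now {69}
insert 61 → {61, 69}
dispatch next → 61; now {69}
insert 47 → {47, 69}
dispatch next → 47; now {69}
dispatch next → 69; now {}
insert 43 → {43}
dispatch next → 43; now {}

45, 57, 53, 52, 55, 50, 59, 62, 64, 61, 47, 69, 43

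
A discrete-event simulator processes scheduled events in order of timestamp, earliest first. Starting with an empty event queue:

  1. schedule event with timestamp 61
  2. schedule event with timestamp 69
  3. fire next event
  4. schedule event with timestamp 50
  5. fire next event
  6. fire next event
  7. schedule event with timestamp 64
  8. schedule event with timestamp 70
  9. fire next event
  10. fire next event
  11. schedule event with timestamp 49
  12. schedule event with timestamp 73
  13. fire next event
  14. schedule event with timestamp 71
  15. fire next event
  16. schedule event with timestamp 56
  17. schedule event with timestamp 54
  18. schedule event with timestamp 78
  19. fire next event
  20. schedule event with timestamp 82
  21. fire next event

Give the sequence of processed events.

insert 61 → {61}
insert 69 → {61, 69}
fire next event → 61; now {69}
insert 50 → {50, 69}
fire next event → 50; now {69}
fire next event → 69; now {}
insert 64 → {64}
insert 70 → {64, 70}
fire next event → 64; now {70}
fire next event → 70; now {}
insert 49 → {49}
insert 73 → {49, 73}
fire next event → 49; now {73}
insert 71 → {71, 73}
fire next event → 71; now {73}
insert 56 → {56, 73}
insert 54 → {54, 56, 73}
insert 78 → {54, 56, 73, 78}
fire next event → 54; now {56, 73, 78}
insert 82 → {56, 73, 78, 82}
fire next event → 56; now {73, 78, 82}

61, 50, 69, 64, 70, 49, 71, 54, 56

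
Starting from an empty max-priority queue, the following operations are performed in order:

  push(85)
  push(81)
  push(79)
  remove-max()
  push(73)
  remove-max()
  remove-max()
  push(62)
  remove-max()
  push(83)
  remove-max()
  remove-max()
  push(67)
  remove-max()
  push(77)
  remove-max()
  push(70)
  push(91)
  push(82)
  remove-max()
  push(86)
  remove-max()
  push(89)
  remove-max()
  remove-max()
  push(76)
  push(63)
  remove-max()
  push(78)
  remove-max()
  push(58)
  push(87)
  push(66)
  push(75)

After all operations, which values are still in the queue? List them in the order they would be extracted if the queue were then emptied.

insert 85 → {85}
insert 81 → {85, 81}
insert 79 → {85, 81, 79}
remove-max → 85; now {81, 79}
insert 73 → {81, 79, 73}
remove-max → 81; now {79, 73}
remove-max → 79; now {73}
insert 62 → {73, 62}
remove-max → 73; now {62}
insert 83 → {83, 62}
remove-max → 83; now {62}
remove-max → 62; now {}
insert 67 → {67}
remove-max → 67; now {}
insert 77 → {77}
remove-max → 77; now {}
insert 70 → {70}
insert 91 → {91, 70}
insert 82 → {91, 82, 70}
remove-max → 91; now {82, 70}
insert 86 → {86, 82, 70}
remove-max → 86; now {82, 70}
insert 89 → {89, 82, 70}
remove-max → 89; now {82, 70}
remove-max → 82; now {70}
insert 76 → {76, 70}
insert 63 → {76, 70, 63}
remove-max → 76; now {70, 63}
insert 78 → {78, 70, 63}
remove-max → 78; now {70, 63}
insert 58 → {70, 63, 58}
insert 87 → {87, 70, 63, 58}
insert 66 → {87, 70, 66, 63, 58}
insert 75 → {87, 75, 70, 66, 63, 58}

87, 75, 70, 66, 63, 58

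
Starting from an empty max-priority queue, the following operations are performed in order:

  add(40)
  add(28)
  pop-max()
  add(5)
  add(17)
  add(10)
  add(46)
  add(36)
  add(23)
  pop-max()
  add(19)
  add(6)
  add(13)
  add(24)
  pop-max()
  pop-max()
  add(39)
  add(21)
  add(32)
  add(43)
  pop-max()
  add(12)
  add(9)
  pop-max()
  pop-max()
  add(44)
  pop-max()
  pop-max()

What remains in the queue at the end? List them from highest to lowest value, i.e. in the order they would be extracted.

insert 40 → {40}
insert 28 → {40, 28}
pop-max → 40; now {28}
insert 5 → {28, 5}
insert 17 → {28, 17, 5}
insert 10 → {28, 17, 10, 5}
insert 46 → {46, 28, 17, 10, 5}
insert 36 → {46, 36, 28, 17, 10, 5}
insert 23 → {46, 36, 28, 23, 17, 10, 5}
pop-max → 46; now {36, 28, 23, 17, 10, 5}
insert 19 → {36, 28, 23, 19, 17, 10, 5}
insert 6 → {36, 28, 23, 19, 17, 10, 6, 5}
insert 13 → {36, 28, 23, 19, 17, 13, 10, 6, 5}
insert 24 → {36, 28, 24, 23, 19, 17, 13, 10, 6, 5}
pop-max → 36; now {28, 24, 23, 19, 17, 13, 10, 6, 5}
pop-max → 28; now {24, 23, 19, 17, 13, 10, 6, 5}
insert 39 → {39, 24, 23, 19, 17, 13, 10, 6, 5}
insert 21 → {39, 24, 23, 21, 19, 17, 13, 10, 6, 5}
insert 32 → {39, 32, 24, 23, 21, 19, 17, 13, 10, 6, 5}
insert 43 → {43, 39, 32, 24, 23, 21, 19, 17, 13, 10, 6, 5}
pop-max → 43; now {39, 32, 24, 23, 21, 19, 17, 13, 10, 6, 5}
insert 12 → {39, 32, 24, 23, 21, 19, 17, 13, 12, 10, 6, 5}
insert 9 → {39, 32, 24, 23, 21, 19, 17, 13, 12, 10, 9, 6, 5}
pop-max → 39; now {32, 24, 23, 21, 19, 17, 13, 12, 10, 9, 6, 5}
pop-max → 32; now {24, 23, 21, 19, 17, 13, 12, 10, 9, 6, 5}
insert 44 → {44, 24, 23, 21, 19, 17, 13, 12, 10, 9, 6, 5}
pop-max → 44; now {24, 23, 21, 19, 17, 13, 12, 10, 9, 6, 5}
pop-max → 24; now {23, 21, 19, 17, 13, 12, 10, 9, 6, 5}

23, 21, 19, 17, 13, 12, 10, 9, 6, 5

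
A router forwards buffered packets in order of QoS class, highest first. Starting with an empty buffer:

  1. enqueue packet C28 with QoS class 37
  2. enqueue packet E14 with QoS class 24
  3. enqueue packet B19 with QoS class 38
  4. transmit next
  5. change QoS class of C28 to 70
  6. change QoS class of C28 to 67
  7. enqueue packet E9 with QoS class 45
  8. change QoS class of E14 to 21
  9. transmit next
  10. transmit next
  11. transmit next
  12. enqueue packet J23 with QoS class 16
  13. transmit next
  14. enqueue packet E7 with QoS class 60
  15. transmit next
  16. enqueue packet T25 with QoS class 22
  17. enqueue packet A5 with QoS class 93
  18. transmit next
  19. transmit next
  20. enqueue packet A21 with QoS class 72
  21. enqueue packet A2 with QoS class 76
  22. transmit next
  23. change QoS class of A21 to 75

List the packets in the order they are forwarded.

add C28 (QoS class 37) → {C28:37}
add E14 (QoS class 24) → {C28:37, E14:24}
add B19 (QoS class 38) → {B19:38, C28:37, E14:24}
transmit next → B19; now {C28:37, E14:24}
update C28 to QoS class 70 → {C28:70, E14:24}
update C28 to QoS class 67 → {C28:67, E14:24}
add E9 (QoS class 45) → {C28:67, E9:45, E14:24}
update E14 to QoS class 21 → {C28:67, E9:45, E14:21}
transmit next → C28; now {E9:45, E14:21}
transmit next → E9; now {E14:21}
transmit next → E14; now {}
add J23 (QoS class 16) → {J23:16}
transmit next → J23; now {}
add E7 (QoS class 60) → {E7:60}
transmit next → E7; now {}
add T25 (QoS class 22) → {T25:22}
add A5 (QoS class 93) → {A5:93, T25:22}
transmit next → A5; now {T25:22}
transmit next → T25; now {}
add A21 (QoS class 72) → {A21:72}
add A2 (QoS class 76) → {A2:76, A21:72}
transmit next → A2; now {A21:72}
update A21 to QoS class 75 → {A21:75}

B19 → C28 → E9 → E14 → J23 → E7 → A5 → T25 → A2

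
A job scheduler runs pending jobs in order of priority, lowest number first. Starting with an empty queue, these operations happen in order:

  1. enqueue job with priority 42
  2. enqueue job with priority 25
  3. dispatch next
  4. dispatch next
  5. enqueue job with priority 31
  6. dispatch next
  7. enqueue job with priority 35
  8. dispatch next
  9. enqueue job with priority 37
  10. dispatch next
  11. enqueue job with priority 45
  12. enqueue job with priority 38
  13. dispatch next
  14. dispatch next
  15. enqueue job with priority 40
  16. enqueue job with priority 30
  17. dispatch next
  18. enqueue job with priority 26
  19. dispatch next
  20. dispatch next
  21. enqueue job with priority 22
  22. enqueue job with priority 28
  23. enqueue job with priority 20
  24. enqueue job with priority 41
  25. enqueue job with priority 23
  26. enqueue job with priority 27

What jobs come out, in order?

insert 42 → {42}
insert 25 → {25, 42}
dispatch next → 25; now {42}
dispatch next → 42; now {}
insert 31 → {31}
dispatch next → 31; now {}
insert 35 → {35}
dispatch next → 35; now {}
insert 37 → {37}
dispatch next → 37; now {}
insert 45 → {45}
insert 38 → {38, 45}
dispatch next → 38; now {45}
dispatch next → 45; now {}
insert 40 → {40}
insert 30 → {30, 40}
dispatch next → 30; now {40}
insert 26 → {26, 40}
dispatch next → 26; now {40}
dispatch next → 40; now {}
insert 22 → {22}
insert 28 → {22, 28}
insert 20 → {20, 22, 28}
insert 41 → {20, 22, 28, 41}
insert 23 → {20, 22, 23, 28, 41}
insert 27 → {20, 22, 23, 27, 28, 41}

25 → 42 → 31 → 35 → 37 → 38 → 45 → 30 → 26 → 40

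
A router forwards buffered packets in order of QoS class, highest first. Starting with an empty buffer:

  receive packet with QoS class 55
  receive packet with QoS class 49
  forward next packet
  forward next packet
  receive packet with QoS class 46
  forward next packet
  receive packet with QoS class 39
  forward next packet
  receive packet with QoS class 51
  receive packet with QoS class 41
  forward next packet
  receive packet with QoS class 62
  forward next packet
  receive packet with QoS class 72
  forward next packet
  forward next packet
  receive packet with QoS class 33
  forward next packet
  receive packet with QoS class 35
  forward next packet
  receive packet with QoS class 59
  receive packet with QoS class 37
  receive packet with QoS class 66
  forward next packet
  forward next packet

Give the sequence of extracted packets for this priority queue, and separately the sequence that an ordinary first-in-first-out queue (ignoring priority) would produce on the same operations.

insert 55 → {55}
insert 49 → {55, 49}
forward next packet → 55; now {49}
forward next packet → 49; now {}
insert 46 → {46}
forward next packet → 46; now {}
insert 39 → {39}
forward next packet → 39; now {}
insert 51 → {51}
insert 41 → {51, 41}
forward next packet → 51; now {41}
insert 62 → {62, 41}
forward next packet → 62; now {41}
insert 72 → {72, 41}
forward next packet → 72; now {41}
forward next packet → 41; now {}
insert 33 → {33}
forward next packet → 33; now {}
insert 35 → {35}
forward next packet → 35; now {}
insert 59 → {59}
insert 37 → {59, 37}
insert 66 → {66, 59, 37}
forward next packet → 66; now {59, 37}
forward next packet → 59; now {37}

priority queue: 55 → 49 → 46 → 39 → 51 → 62 → 72 → 41 → 33 → 35 → 66 → 59; FIFO queue: [55, 49, 46, 39, 51, 41, 62, 72, 33, 35, 59, 37]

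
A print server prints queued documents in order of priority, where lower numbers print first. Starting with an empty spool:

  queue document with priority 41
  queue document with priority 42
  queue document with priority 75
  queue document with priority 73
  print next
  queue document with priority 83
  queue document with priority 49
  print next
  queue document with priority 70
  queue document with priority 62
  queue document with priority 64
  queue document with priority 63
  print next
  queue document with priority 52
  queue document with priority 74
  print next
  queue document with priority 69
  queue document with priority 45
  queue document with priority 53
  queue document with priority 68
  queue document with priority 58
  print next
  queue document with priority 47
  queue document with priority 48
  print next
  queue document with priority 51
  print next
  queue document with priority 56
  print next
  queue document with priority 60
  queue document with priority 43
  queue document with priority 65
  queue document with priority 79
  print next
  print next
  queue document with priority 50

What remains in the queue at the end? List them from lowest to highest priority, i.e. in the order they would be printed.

insert 41 → {41}
insert 42 → {41, 42}
insert 75 → {41, 42, 75}
insert 73 → {41, 42, 73, 75}
print next → 41; now {42, 73, 75}
insert 83 → {42, 73, 75, 83}
insert 49 → {42, 49, 73, 75, 83}
print next → 42; now {49, 73, 75, 83}
insert 70 → {49, 70, 73, 75, 83}
insert 62 → {49, 62, 70, 73, 75, 83}
insert 64 → {49, 62, 64, 70, 73, 75, 83}
insert 63 → {49, 62, 63, 64, 70, 73, 75, 83}
print next → 49; now {62, 63, 64, 70, 73, 75, 83}
insert 52 → {52, 62, 63, 64, 70, 73, 75, 83}
insert 74 → {52, 62, 63, 64, 70, 73, 74, 75, 83}
print next → 52; now {62, 63, 64, 70, 73, 74, 75, 83}
insert 69 → {62, 63, 64, 69, 70, 73, 74, 75, 83}
insert 45 → {45, 62, 63, 64, 69, 70, 73, 74, 75, 83}
insert 53 → {45, 53, 62, 63, 64, 69, 70, 73, 74, 75, 83}
insert 68 → {45, 53, 62, 63, 64, 68, 69, 70, 73, 74, 75, 83}
insert 58 → {45, 53, 58, 62, 63, 64, 68, 69, 70, 73, 74, 75, 83}
print next → 45; now {53, 58, 62, 63, 64, 68, 69, 70, 73, 74, 75, 83}
insert 47 → {47, 53, 58, 62, 63, 64, 68, 69, 70, 73, 74, 75, 83}
insert 48 → {47, 48, 53, 58, 62, 63, 64, 68, 69, 70, 73, 74, 75, 83}
print next → 47; now {48, 53, 58, 62, 63, 64, 68, 69, 70, 73, 74, 75, 83}
insert 51 → {48, 51, 53, 58, 62, 63, 64, 68, 69, 70, 73, 74, 75, 83}
print next → 48; now {51, 53, 58, 62, 63, 64, 68, 69, 70, 73, 74, 75, 83}
insert 56 → {51, 53, 56, 58, 62, 63, 64, 68, 69, 70, 73, 74, 75, 83}
print next → 51; now {53, 56, 58, 62, 63, 64, 68, 69, 70, 73, 74, 75, 83}
insert 60 → {53, 56, 58, 60, 62, 63, 64, 68, 69, 70, 73, 74, 75, 83}
insert 43 → {43, 53, 56, 58, 60, 62, 63, 64, 68, 69, 70, 73, 74, 75, 83}
insert 65 → {43, 53, 56, 58, 60, 62, 63, 64, 65, 68, 69, 70, 73, 74, 75, 83}
insert 79 → {43, 53, 56, 58, 60, 62, 63, 64, 65, 68, 69, 70, 73, 74, 75, 79, 83}
print next → 43; now {53, 56, 58, 60, 62, 63, 64, 65, 68, 69, 70, 73, 74, 75, 79, 83}
print next → 53; now {56, 58, 60, 62, 63, 64, 65, 68, 69, 70, 73, 74, 75, 79, 83}
insert 50 → {50, 56, 58, 60, 62, 63, 64, 65, 68, 69, 70, 73, 74, 75, 79, 83}

50 → 56 → 58 → 60 → 62 → 63 → 64 → 65 → 68 → 69 → 70 → 73 → 74 → 75 → 79 → 83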